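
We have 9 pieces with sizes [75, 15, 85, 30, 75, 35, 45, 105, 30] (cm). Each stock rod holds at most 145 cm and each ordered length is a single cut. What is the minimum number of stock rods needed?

4

Total = 105 + 85 + 75 + 75 + 45 + 35 + 30 + 30 + 15 = 495 cm.
Lower bound: ⌈495/145⌉ = 4 stock rods.
A packing using 4 stock rods:
  stock rod 1: 105 + 35 = 140
  stock rod 2: 85 + 45 + 15 = 145
  stock rod 3: 75 + 30 + 30 = 135
  stock rod 4: 75 = 75
This matches the lower bound, so 4 is optimal.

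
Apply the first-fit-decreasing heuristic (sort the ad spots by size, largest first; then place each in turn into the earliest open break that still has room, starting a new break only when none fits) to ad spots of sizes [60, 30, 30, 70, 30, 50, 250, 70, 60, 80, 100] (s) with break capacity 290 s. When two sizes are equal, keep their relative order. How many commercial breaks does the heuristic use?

3

Sorted descending: 250, 100, 80, 70, 70, 60, 60, 50, 30, 30, 30.
  250 → break 1 (new)  [load 250/290]
  100 → break 2 (new)  [load 100/290]
  80 → break 2  [load 180/290]
  70 → break 2  [load 250/290]
  70 → break 3 (new)  [load 70/290]
  60 → break 3  [load 130/290]
  60 → break 3  [load 190/290]
  50 → break 3  [load 240/290]
  30 → break 1  [load 280/290]
  30 → break 2  [load 280/290]
  30 → break 3  [load 270/290]
3 commercial breaks opened.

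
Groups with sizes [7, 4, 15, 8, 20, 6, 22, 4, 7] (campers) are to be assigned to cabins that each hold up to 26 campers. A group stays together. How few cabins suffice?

4

Total = 22 + 20 + 15 + 8 + 7 + 7 + 6 + 4 + 4 = 93 campers.
Lower bound: ⌈93/26⌉ = 4 cabins.
A packing using 4 cabins:
  cabin 1: 22 + 4 = 26
  cabin 2: 20 + 6 = 26
  cabin 3: 15 + 8 = 23
  cabin 4: 7 + 7 + 4 = 18
This matches the lower bound, so 4 is optimal.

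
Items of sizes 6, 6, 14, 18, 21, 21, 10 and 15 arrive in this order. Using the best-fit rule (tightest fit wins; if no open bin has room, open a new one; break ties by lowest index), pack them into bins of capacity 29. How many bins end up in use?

  6 → bin 1 (new)  [load 6/29]
  6 → bin 1  [load 12/29]
  14 → bin 1  [load 26/29]
  18 → bin 2 (new)  [load 18/29]
  21 → bin 3 (new)  [load 21/29]
  21 → bin 4 (new)  [load 21/29]
  10 → bin 2  [load 28/29]
  15 → bin 5 (new)  [load 15/29]
5 bins opened.

5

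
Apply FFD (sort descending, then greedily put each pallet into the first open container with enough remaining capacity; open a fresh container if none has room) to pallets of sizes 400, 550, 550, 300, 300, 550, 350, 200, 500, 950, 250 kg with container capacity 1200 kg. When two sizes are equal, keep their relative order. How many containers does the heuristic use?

5

Sorted descending: 950, 550, 550, 550, 500, 400, 350, 300, 300, 250, 200.
  950 → container 1 (new)  [load 950/1200]
  550 → container 2 (new)  [load 550/1200]
  550 → container 2  [load 1100/1200]
  550 → container 3 (new)  [load 550/1200]
  500 → container 3  [load 1050/1200]
  400 → container 4 (new)  [load 400/1200]
  350 → container 4  [load 750/1200]
  300 → container 4  [load 1050/1200]
  300 → container 5 (new)  [load 300/1200]
  250 → container 1  [load 1200/1200]
  200 → container 5  [load 500/1200]
5 containers opened.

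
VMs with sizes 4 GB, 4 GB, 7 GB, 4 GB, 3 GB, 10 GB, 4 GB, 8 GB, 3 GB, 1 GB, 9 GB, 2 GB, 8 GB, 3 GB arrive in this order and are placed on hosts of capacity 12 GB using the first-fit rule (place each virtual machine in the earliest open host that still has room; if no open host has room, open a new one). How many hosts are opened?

  4 → host 1 (new)  [load 4/12]
  4 → host 1  [load 8/12]
  7 → host 2 (new)  [load 7/12]
  4 → host 1  [load 12/12]
  3 → host 2  [load 10/12]
  10 → host 3 (new)  [load 10/12]
  4 → host 4 (new)  [load 4/12]
  8 → host 4  [load 12/12]
  3 → host 5 (new)  [load 3/12]
  1 → host 2  [load 11/12]
  9 → host 5  [load 12/12]
  2 → host 3  [load 12/12]
  8 → host 6 (new)  [load 8/12]
  3 → host 6  [load 11/12]
6 hosts opened.

6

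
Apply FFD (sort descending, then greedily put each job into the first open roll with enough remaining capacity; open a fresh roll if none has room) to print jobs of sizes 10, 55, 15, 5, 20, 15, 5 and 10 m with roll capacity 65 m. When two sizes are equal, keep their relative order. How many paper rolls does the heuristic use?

3

Sorted descending: 55, 20, 15, 15, 10, 10, 5, 5.
  55 → roll 1 (new)  [load 55/65]
  20 → roll 2 (new)  [load 20/65]
  15 → roll 2  [load 35/65]
  15 → roll 2  [load 50/65]
  10 → roll 1  [load 65/65]
  10 → roll 2  [load 60/65]
  5 → roll 2  [load 65/65]
  5 → roll 3 (new)  [load 5/65]
3 paper rolls opened.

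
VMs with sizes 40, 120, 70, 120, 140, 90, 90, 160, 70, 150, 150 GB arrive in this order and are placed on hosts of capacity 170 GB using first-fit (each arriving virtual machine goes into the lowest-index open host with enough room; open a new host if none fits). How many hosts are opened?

  40 → host 1 (new)  [load 40/170]
  120 → host 1  [load 160/170]
  70 → host 2 (new)  [load 70/170]
  120 → host 3 (new)  [load 120/170]
  140 → host 4 (new)  [load 140/170]
  90 → host 2  [load 160/170]
  90 → host 5 (new)  [load 90/170]
  160 → host 6 (new)  [load 160/170]
  70 → host 5  [load 160/170]
  150 → host 7 (new)  [load 150/170]
  150 → host 8 (new)  [load 150/170]
8 hosts opened.

8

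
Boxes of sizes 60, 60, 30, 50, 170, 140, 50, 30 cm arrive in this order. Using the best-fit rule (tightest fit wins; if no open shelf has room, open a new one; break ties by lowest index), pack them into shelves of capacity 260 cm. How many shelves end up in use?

  60 → shelf 1 (new)  [load 60/260]
  60 → shelf 1  [load 120/260]
  30 → shelf 1  [load 150/260]
  50 → shelf 1  [load 200/260]
  170 → shelf 2 (new)  [load 170/260]
  140 → shelf 3 (new)  [load 140/260]
  50 → shelf 1  [load 250/260]
  30 → shelf 2  [load 200/260]
3 shelves opened.

3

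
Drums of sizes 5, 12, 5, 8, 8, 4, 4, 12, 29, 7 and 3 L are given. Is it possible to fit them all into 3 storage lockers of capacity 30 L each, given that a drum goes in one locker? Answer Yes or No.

Total = 97 L; ⌈97/30⌉ = 4.
At least 4 storage lockers are required, but only 3 are allowed.

No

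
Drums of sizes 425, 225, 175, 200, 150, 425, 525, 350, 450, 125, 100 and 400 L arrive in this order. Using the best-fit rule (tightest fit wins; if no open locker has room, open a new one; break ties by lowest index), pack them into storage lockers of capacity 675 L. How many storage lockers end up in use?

  425 → locker 1 (new)  [load 425/675]
  225 → locker 1  [load 650/675]
  175 → locker 2 (new)  [load 175/675]
  200 → locker 2  [load 375/675]
  150 → locker 2  [load 525/675]
  425 → locker 3 (new)  [load 425/675]
  525 → locker 4 (new)  [load 525/675]
  350 → locker 5 (new)  [load 350/675]
  450 → locker 6 (new)  [load 450/675]
  125 → locker 2  [load 650/675]
  100 → locker 4  [load 625/675]
  400 → locker 7 (new)  [load 400/675]
7 storage lockers opened.

7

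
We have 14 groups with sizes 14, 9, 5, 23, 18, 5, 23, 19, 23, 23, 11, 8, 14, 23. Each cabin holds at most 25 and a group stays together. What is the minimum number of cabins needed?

Total = 23 + 23 + 23 + 23 + 23 + 19 + 18 + 14 + 14 + 11 + 9 + 8 + 5 + 5 = 218.
Lower bound: ⌈218/25⌉ = 9 cabins.
A packing using 10 cabins:
  cabin 1: 23 = 23
  cabin 2: 23 = 23
  cabin 3: 23 = 23
  cabin 4: 23 = 23
  cabin 5: 23 = 23
  cabin 6: 19 + 5 = 24
  cabin 7: 18 + 5 = 23
  cabin 8: 14 + 11 = 25
  cabin 9: 14 + 9 = 23
  cabin 10: 8 = 8
No arrangement into 9 cabins stays within capacity, so 10 is optimal.

10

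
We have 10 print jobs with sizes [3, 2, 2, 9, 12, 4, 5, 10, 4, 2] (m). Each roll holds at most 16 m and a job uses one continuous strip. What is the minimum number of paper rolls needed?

Total = 12 + 10 + 9 + 5 + 4 + 4 + 3 + 2 + 2 + 2 = 53 m.
Lower bound: ⌈53/16⌉ = 4 paper rolls.
A packing using 4 paper rolls:
  roll 1: 12 + 4 = 16
  roll 2: 10 + 5 = 15
  roll 3: 9 + 4 + 3 = 16
  roll 4: 2 + 2 + 2 = 6
This matches the lower bound, so 4 is optimal.

4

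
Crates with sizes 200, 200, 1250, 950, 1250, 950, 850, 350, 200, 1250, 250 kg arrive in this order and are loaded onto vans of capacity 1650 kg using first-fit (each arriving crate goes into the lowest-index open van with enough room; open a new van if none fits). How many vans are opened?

  200 → van 1 (new)  [load 200/1650]
  200 → van 1  [load 400/1650]
  1250 → van 1  [load 1650/1650]
  950 → van 2 (new)  [load 950/1650]
  1250 → van 3 (new)  [load 1250/1650]
  950 → van 4 (new)  [load 950/1650]
  850 → van 5 (new)  [load 850/1650]
  350 → van 2  [load 1300/1650]
  200 → van 2  [load 1500/1650]
  1250 → van 6 (new)  [load 1250/1650]
  250 → van 3  [load 1500/1650]
6 vans opened.

6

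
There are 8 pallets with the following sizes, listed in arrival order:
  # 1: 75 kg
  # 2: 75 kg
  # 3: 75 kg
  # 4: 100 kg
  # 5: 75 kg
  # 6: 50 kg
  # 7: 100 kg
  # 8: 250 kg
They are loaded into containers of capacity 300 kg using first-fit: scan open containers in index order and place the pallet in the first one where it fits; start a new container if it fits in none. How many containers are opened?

  75 → container 1 (new)  [load 75/300]
  75 → container 1  [load 150/300]
  75 → container 1  [load 225/300]
  100 → container 2 (new)  [load 100/300]
  75 → container 1  [load 300/300]
  50 → container 2  [load 150/300]
  100 → container 2  [load 250/300]
  250 → container 3 (new)  [load 250/300]
3 containers opened.

3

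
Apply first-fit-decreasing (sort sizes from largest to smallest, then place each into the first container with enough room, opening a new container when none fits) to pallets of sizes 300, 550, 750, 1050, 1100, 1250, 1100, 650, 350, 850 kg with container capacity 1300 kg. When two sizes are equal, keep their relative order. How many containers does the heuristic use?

7

Sorted descending: 1250, 1100, 1100, 1050, 850, 750, 650, 550, 350, 300.
  1250 → container 1 (new)  [load 1250/1300]
  1100 → container 2 (new)  [load 1100/1300]
  1100 → container 3 (new)  [load 1100/1300]
  1050 → container 4 (new)  [load 1050/1300]
  850 → container 5 (new)  [load 850/1300]
  750 → container 6 (new)  [load 750/1300]
  650 → container 7 (new)  [load 650/1300]
  550 → container 6  [load 1300/1300]
  350 → container 5  [load 1200/1300]
  300 → container 7  [load 950/1300]
7 containers opened.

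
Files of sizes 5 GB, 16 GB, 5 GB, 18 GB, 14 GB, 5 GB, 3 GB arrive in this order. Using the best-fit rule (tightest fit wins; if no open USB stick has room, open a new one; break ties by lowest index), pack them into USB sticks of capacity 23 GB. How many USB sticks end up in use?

  5 → USB stick 1 (new)  [load 5/23]
  16 → USB stick 1  [load 21/23]
  5 → USB stick 2 (new)  [load 5/23]
  18 → USB stick 2  [load 23/23]
  14 → USB stick 3 (new)  [load 14/23]
  5 → USB stick 3  [load 19/23]
  3 → USB stick 3  [load 22/23]
3 USB sticks opened.

3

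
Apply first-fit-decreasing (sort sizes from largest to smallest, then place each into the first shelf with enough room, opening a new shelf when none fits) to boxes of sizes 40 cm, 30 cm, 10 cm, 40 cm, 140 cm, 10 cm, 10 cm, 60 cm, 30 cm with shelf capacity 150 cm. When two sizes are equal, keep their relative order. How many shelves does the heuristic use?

Sorted descending: 140, 60, 40, 40, 30, 30, 10, 10, 10.
  140 → shelf 1 (new)  [load 140/150]
  60 → shelf 2 (new)  [load 60/150]
  40 → shelf 2  [load 100/150]
  40 → shelf 2  [load 140/150]
  30 → shelf 3 (new)  [load 30/150]
  30 → shelf 3  [load 60/150]
  10 → shelf 1  [load 150/150]
  10 → shelf 2  [load 150/150]
  10 → shelf 3  [load 70/150]
3 shelves opened.

3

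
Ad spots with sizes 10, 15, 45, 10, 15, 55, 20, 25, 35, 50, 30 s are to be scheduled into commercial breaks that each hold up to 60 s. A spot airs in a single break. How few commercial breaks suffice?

6

Total = 55 + 50 + 45 + 35 + 30 + 25 + 20 + 15 + 15 + 10 + 10 = 310 s.
Lower bound: ⌈310/60⌉ = 6 commercial breaks.
A packing using 6 commercial breaks:
  break 1: 55 = 55
  break 2: 50 + 10 = 60
  break 3: 45 + 15 = 60
  break 4: 35 + 25 = 60
  break 5: 30 + 20 + 10 = 60
  break 6: 15 = 15
This matches the lower bound, so 6 is optimal.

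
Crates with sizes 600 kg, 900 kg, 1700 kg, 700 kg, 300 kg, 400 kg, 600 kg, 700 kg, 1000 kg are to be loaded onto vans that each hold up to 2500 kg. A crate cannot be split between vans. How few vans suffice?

3

Total = 1700 + 1000 + 900 + 700 + 700 + 600 + 600 + 400 + 300 = 6900 kg.
Lower bound: ⌈6900/2500⌉ = 3 vans.
A packing using 3 vans:
  van 1: 1700 + 700 = 2400
  van 2: 1000 + 900 + 600 = 2500
  van 3: 700 + 600 + 400 + 300 = 2000
This matches the lower bound, so 3 is optimal.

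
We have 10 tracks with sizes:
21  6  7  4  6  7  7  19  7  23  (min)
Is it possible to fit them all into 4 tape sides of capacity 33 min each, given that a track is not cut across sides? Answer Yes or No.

Yes

A valid assignment using 4 tape sides:
  side 1: 23 + 7 = 30
  side 2: 21 + 7 + 4 = 32
  side 3: 19 + 7 + 7 = 33
  side 4: 6 + 6 = 12
Every load is within 33 min, so 4 tape sides suffice.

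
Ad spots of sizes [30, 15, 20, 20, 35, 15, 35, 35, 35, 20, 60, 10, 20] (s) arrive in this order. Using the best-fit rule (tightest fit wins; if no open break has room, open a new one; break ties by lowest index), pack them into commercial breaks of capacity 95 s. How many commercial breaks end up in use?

4

  30 → break 1 (new)  [load 30/95]
  15 → break 1  [load 45/95]
  20 → break 1  [load 65/95]
  20 → break 1  [load 85/95]
  35 → break 2 (new)  [load 35/95]
  15 → break 2  [load 50/95]
  35 → break 2  [load 85/95]
  35 → break 3 (new)  [load 35/95]
  35 → break 3  [load 70/95]
  20 → break 3  [load 90/95]
  60 → break 4 (new)  [load 60/95]
  10 → break 1  [load 95/95]
  20 → break 4  [load 80/95]
4 commercial breaks opened.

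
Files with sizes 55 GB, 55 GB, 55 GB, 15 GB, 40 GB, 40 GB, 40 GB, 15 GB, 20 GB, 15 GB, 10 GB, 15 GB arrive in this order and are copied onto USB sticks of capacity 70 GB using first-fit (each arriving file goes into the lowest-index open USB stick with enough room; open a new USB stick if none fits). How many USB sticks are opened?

6

  55 → USB stick 1 (new)  [load 55/70]
  55 → USB stick 2 (new)  [load 55/70]
  55 → USB stick 3 (new)  [load 55/70]
  15 → USB stick 1  [load 70/70]
  40 → USB stick 4 (new)  [load 40/70]
  40 → USB stick 5 (new)  [load 40/70]
  40 → USB stick 6 (new)  [load 40/70]
  15 → USB stick 2  [load 70/70]
  20 → USB stick 4  [load 60/70]
  15 → USB stick 3  [load 70/70]
  10 → USB stick 4  [load 70/70]
  15 → USB stick 5  [load 55/70]
6 USB sticks opened.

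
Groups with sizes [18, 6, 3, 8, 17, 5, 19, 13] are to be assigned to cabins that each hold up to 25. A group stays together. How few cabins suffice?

4

Total = 19 + 18 + 17 + 13 + 8 + 6 + 5 + 3 = 89.
Lower bound: ⌈89/25⌉ = 4 cabins.
A packing using 4 cabins:
  cabin 1: 19 + 6 = 25
  cabin 2: 18 + 5 = 23
  cabin 3: 17 + 8 = 25
  cabin 4: 13 + 3 = 16
This matches the lower bound, so 4 is optimal.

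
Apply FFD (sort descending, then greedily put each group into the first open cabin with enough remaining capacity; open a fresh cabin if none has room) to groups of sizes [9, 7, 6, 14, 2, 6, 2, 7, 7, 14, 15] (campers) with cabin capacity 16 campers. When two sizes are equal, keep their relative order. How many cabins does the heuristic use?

6

Sorted descending: 15, 14, 14, 9, 7, 7, 7, 6, 6, 2, 2.
  15 → cabin 1 (new)  [load 15/16]
  14 → cabin 2 (new)  [load 14/16]
  14 → cabin 3 (new)  [load 14/16]
  9 → cabin 4 (new)  [load 9/16]
  7 → cabin 4  [load 16/16]
  7 → cabin 5 (new)  [load 7/16]
  7 → cabin 5  [load 14/16]
  6 → cabin 6 (new)  [load 6/16]
  6 → cabin 6  [load 12/16]
  2 → cabin 2  [load 16/16]
  2 → cabin 3  [load 16/16]
6 cabins opened.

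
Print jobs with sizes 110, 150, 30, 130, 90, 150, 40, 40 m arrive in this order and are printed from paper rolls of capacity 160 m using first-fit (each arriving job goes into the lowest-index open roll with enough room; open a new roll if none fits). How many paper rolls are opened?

  110 → roll 1 (new)  [load 110/160]
  150 → roll 2 (new)  [load 150/160]
  30 → roll 1  [load 140/160]
  130 → roll 3 (new)  [load 130/160]
  90 → roll 4 (new)  [load 90/160]
  150 → roll 5 (new)  [load 150/160]
  40 → roll 4  [load 130/160]
  40 → roll 6 (new)  [load 40/160]
6 paper rolls opened.

6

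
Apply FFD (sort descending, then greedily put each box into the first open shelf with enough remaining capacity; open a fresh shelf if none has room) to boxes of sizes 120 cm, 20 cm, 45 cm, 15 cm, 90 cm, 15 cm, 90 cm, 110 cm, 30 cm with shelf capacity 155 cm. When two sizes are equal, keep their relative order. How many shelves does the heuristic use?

Sorted descending: 120, 110, 90, 90, 45, 30, 20, 15, 15.
  120 → shelf 1 (new)  [load 120/155]
  110 → shelf 2 (new)  [load 110/155]
  90 → shelf 3 (new)  [load 90/155]
  90 → shelf 4 (new)  [load 90/155]
  45 → shelf 2  [load 155/155]
  30 → shelf 1  [load 150/155]
  20 → shelf 3  [load 110/155]
  15 → shelf 3  [load 125/155]
  15 → shelf 3  [load 140/155]
4 shelves opened.

4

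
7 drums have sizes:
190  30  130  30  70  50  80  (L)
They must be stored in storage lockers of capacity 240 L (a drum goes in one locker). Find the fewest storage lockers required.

3

Total = 190 + 130 + 80 + 70 + 50 + 30 + 30 = 580 L.
Lower bound: ⌈580/240⌉ = 3 storage lockers.
A packing using 3 storage lockers:
  locker 1: 190 + 50 = 240
  locker 2: 130 + 80 + 30 = 240
  locker 3: 70 + 30 = 100
This matches the lower bound, so 3 is optimal.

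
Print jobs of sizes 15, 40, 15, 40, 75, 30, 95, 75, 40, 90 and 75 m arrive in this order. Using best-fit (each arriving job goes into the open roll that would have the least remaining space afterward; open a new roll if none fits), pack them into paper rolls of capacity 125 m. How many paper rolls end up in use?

6

  15 → roll 1 (new)  [load 15/125]
  40 → roll 1  [load 55/125]
  15 → roll 1  [load 70/125]
  40 → roll 1  [load 110/125]
  75 → roll 2 (new)  [load 75/125]
  30 → roll 2  [load 105/125]
  95 → roll 3 (new)  [load 95/125]
  75 → roll 4 (new)  [load 75/125]
  40 → roll 4  [load 115/125]
  90 → roll 5 (new)  [load 90/125]
  75 → roll 6 (new)  [load 75/125]
6 paper rolls opened.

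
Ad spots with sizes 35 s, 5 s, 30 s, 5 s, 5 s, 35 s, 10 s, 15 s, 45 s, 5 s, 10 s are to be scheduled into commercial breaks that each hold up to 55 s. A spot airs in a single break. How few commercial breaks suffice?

4

Total = 45 + 35 + 35 + 30 + 15 + 10 + 10 + 5 + 5 + 5 + 5 = 200 s.
Lower bound: ⌈200/55⌉ = 4 commercial breaks.
A packing using 4 commercial breaks:
  break 1: 45 + 10 = 55
  break 2: 35 + 15 + 5 = 55
  break 3: 35 + 10 + 5 + 5 = 55
  break 4: 30 + 5 = 35
This matches the lower bound, so 4 is optimal.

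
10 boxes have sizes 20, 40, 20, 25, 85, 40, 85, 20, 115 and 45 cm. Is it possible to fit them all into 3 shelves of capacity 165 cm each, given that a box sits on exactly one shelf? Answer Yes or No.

No

Total = 495 cm; ⌈495/165⌉ = 3.
The bound of 3 does not rule out 3, but exhaustive search shows no assignment into 3 shelves of capacity 165 cm exists — the minimum is 4.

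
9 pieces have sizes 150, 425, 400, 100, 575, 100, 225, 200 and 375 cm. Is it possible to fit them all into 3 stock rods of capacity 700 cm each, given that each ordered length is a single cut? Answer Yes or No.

Total = 2550 cm; ⌈2550/700⌉ = 4.
At least 4 stock rods are required, but only 3 are allowed.

No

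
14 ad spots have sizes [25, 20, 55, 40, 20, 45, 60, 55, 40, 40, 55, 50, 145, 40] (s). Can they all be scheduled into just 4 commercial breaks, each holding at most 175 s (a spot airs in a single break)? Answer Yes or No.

Yes

A valid assignment using 4 commercial breaks:
  break 1: 145 + 25 = 170
  break 2: 60 + 55 + 55 = 170
  break 3: 55 + 40 + 40 + 40 = 175
  break 4: 50 + 45 + 40 + 20 + 20 = 175
Every load is within 175 s, so 4 commercial breaks suffice.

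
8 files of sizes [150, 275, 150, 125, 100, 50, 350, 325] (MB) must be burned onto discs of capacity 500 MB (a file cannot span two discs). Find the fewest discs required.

4

Total = 350 + 325 + 275 + 150 + 150 + 125 + 100 + 50 = 1525 MB.
Lower bound: ⌈1525/500⌉ = 4 discs.
A packing using 4 discs:
  disc 1: 350 + 150 = 500
  disc 2: 325 + 150 = 475
  disc 3: 275 + 125 + 100 = 500
  disc 4: 50 = 50
This matches the lower bound, so 4 is optimal.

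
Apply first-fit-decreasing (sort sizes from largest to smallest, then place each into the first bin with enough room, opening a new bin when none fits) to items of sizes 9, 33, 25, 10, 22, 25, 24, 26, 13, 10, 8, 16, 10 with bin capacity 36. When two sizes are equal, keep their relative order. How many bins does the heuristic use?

Sorted descending: 33, 26, 25, 25, 24, 22, 16, 13, 10, 10, 10, 9, 8.
  33 → bin 1 (new)  [load 33/36]
  26 → bin 2 (new)  [load 26/36]
  25 → bin 3 (new)  [load 25/36]
  25 → bin 4 (new)  [load 25/36]
  24 → bin 5 (new)  [load 24/36]
  22 → bin 6 (new)  [load 22/36]
  16 → bin 7 (new)  [load 16/36]
  13 → bin 6  [load 35/36]
  10 → bin 2  [load 36/36]
  10 → bin 3  [load 35/36]
  10 → bin 4  [load 35/36]
  9 → bin 5  [load 33/36]
  8 → bin 7  [load 24/36]
7 bins opened.

7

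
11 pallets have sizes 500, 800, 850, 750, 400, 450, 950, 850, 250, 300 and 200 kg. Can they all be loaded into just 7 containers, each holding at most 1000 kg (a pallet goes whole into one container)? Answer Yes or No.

A valid assignment using 7 containers:
  container 1: 950 = 950
  container 2: 850 = 850
  container 3: 850 = 850
  container 4: 800 + 200 = 1000
  container 5: 750 + 250 = 1000
  container 6: 500 + 450 = 950
  container 7: 400 + 300 = 700
Every load is within 1000 kg, so 7 containers suffice.

Yes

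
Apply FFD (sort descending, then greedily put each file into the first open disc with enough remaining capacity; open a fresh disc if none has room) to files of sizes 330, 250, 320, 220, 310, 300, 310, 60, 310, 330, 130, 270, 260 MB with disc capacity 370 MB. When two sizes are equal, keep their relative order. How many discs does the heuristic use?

11

Sorted descending: 330, 330, 320, 310, 310, 310, 300, 270, 260, 250, 220, 130, 60.
  330 → disc 1 (new)  [load 330/370]
  330 → disc 2 (new)  [load 330/370]
  320 → disc 3 (new)  [load 320/370]
  310 → disc 4 (new)  [load 310/370]
  310 → disc 5 (new)  [load 310/370]
  310 → disc 6 (new)  [load 310/370]
  300 → disc 7 (new)  [load 300/370]
  270 → disc 8 (new)  [load 270/370]
  260 → disc 9 (new)  [load 260/370]
  250 → disc 10 (new)  [load 250/370]
  220 → disc 11 (new)  [load 220/370]
  130 → disc 11  [load 350/370]
  60 → disc 4  [load 370/370]
11 discs opened.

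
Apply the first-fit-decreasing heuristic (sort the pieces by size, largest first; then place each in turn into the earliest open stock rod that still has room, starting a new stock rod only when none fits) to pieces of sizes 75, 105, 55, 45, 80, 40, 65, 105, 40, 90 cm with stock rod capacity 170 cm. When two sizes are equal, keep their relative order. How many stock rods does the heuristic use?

Sorted descending: 105, 105, 90, 80, 75, 65, 55, 45, 40, 40.
  105 → stock rod 1 (new)  [load 105/170]
  105 → stock rod 2 (new)  [load 105/170]
  90 → stock rod 3 (new)  [load 90/170]
  80 → stock rod 3  [load 170/170]
  75 → stock rod 4 (new)  [load 75/170]
  65 → stock rod 1  [load 170/170]
  55 → stock rod 2  [load 160/170]
  45 → stock rod 4  [load 120/170]
  40 → stock rod 4  [load 160/170]
  40 → stock rod 5 (new)  [load 40/170]
5 stock rods opened.

5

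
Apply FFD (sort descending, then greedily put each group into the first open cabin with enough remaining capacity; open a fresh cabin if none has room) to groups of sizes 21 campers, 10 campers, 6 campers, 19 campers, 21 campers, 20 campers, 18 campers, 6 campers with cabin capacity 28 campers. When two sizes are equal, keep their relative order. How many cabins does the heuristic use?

Sorted descending: 21, 21, 20, 19, 18, 10, 6, 6.
  21 → cabin 1 (new)  [load 21/28]
  21 → cabin 2 (new)  [load 21/28]
  20 → cabin 3 (new)  [load 20/28]
  19 → cabin 4 (new)  [load 19/28]
  18 → cabin 5 (new)  [load 18/28]
  10 → cabin 5  [load 28/28]
  6 → cabin 1  [load 27/28]
  6 → cabin 2  [load 27/28]
5 cabins opened.

5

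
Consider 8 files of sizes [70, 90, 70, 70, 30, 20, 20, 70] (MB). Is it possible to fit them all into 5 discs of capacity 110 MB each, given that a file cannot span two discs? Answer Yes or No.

Yes

A valid assignment using 5 discs:
  disc 1: 90 + 20 = 110
  disc 2: 70 + 30 = 100
  disc 3: 70 + 20 = 90
  disc 4: 70 = 70
  disc 5: 70 = 70
Every load is within 110 MB, so 5 discs suffice.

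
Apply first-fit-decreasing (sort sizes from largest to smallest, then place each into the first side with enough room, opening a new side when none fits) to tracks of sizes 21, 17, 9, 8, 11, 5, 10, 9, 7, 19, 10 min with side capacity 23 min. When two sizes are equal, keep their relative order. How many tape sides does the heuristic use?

Sorted descending: 21, 19, 17, 11, 10, 10, 9, 9, 8, 7, 5.
  21 → side 1 (new)  [load 21/23]
  19 → side 2 (new)  [load 19/23]
  17 → side 3 (new)  [load 17/23]
  11 → side 4 (new)  [load 11/23]
  10 → side 4  [load 21/23]
  10 → side 5 (new)  [load 10/23]
  9 → side 5  [load 19/23]
  9 → side 6 (new)  [load 9/23]
  8 → side 6  [load 17/23]
  7 → side 7 (new)  [load 7/23]
  5 → side 3  [load 22/23]
7 tape sides opened.

7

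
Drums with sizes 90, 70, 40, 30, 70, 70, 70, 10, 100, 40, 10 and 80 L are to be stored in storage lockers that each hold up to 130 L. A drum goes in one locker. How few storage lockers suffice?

7

Total = 100 + 90 + 80 + 70 + 70 + 70 + 70 + 40 + 40 + 30 + 10 + 10 = 680 L.
Lower bound: ⌈680/130⌉ = 6 storage lockers.
Also, 7 drums each exceed 65 L, and no two of those can share a locker, so at least 7 storage lockers are needed.
A packing using 7 storage lockers:
  locker 1: 100 + 30 = 130
  locker 2: 90 + 40 = 130
  locker 3: 80 + 40 + 10 = 130
  locker 4: 70 + 10 = 80
  locker 5: 70 = 70
  locker 6: 70 = 70
  locker 7: 70 = 70
This matches the lower bound, so 7 is optimal.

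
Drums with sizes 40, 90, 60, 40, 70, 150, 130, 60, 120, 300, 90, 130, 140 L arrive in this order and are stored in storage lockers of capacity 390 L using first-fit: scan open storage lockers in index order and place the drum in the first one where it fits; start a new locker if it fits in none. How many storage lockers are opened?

4

  40 → locker 1 (new)  [load 40/390]
  90 → locker 1  [load 130/390]
  60 → locker 1  [load 190/390]
  40 → locker 1  [load 230/390]
  70 → locker 1  [load 300/390]
  150 → locker 2 (new)  [load 150/390]
  130 → locker 2  [load 280/390]
  60 → locker 1  [load 360/390]
  120 → locker 3 (new)  [load 120/390]
  300 → locker 4 (new)  [load 300/390]
  90 → locker 2  [load 370/390]
  130 → locker 3  [load 250/390]
  140 → locker 3  [load 390/390]
4 storage lockers opened.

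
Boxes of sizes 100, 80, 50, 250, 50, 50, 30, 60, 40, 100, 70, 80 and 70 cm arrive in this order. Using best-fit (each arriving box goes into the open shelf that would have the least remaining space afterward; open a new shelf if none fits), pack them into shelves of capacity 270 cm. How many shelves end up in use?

  100 → shelf 1 (new)  [load 100/270]
  80 → shelf 1  [load 180/270]
  50 → shelf 1  [load 230/270]
  250 → shelf 2 (new)  [load 250/270]
  50 → shelf 3 (new)  [load 50/270]
  50 → shelf 3  [load 100/270]
  30 → shelf 1  [load 260/270]
  60 → shelf 3  [load 160/270]
  40 → shelf 3  [load 200/270]
  100 → shelf 4 (new)  [load 100/270]
  70 → shelf 3  [load 270/270]
  80 → shelf 4  [load 180/270]
  70 → shelf 4  [load 250/270]
4 shelves opened.

4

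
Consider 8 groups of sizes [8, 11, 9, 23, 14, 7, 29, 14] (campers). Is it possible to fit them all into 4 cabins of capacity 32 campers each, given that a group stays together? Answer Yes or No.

A valid assignment using 4 cabins:
  cabin 1: 29 = 29
  cabin 2: 23 + 9 = 32
  cabin 3: 14 + 14 = 28
  cabin 4: 11 + 8 + 7 = 26
Every load is within 32 campers, so 4 cabins suffice.

Yes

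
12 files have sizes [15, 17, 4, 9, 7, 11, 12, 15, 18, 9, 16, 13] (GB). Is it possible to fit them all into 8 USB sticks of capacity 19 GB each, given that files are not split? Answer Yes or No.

Total = 146 GB; ⌈146/19⌉ = 8.
The bound of 8 does not rule out 8, but exhaustive search shows no assignment into 8 USB sticks of capacity 19 GB exists — the minimum is 9.

No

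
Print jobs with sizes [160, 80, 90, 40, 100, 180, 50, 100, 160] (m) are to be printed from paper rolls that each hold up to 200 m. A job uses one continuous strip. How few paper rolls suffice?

6

Total = 180 + 160 + 160 + 100 + 100 + 90 + 80 + 50 + 40 = 960 m.
Lower bound: ⌈960/200⌉ = 5 paper rolls.
A packing using 6 paper rolls:
  roll 1: 180 = 180
  roll 2: 160 + 40 = 200
  roll 3: 160 = 160
  roll 4: 100 + 100 = 200
  roll 5: 90 + 80 = 170
  roll 6: 50 = 50
No arrangement into 5 paper rolls stays within capacity, so 6 is optimal.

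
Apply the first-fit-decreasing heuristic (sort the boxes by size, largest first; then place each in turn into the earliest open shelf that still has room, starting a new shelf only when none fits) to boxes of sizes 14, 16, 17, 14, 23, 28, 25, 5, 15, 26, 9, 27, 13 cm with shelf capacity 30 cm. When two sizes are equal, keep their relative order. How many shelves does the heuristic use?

Sorted descending: 28, 27, 26, 25, 23, 17, 16, 15, 14, 14, 13, 9, 5.
  28 → shelf 1 (new)  [load 28/30]
  27 → shelf 2 (new)  [load 27/30]
  26 → shelf 3 (new)  [load 26/30]
  25 → shelf 4 (new)  [load 25/30]
  23 → shelf 5 (new)  [load 23/30]
  17 → shelf 6 (new)  [load 17/30]
  16 → shelf 7 (new)  [load 16/30]
  15 → shelf 8 (new)  [load 15/30]
  14 → shelf 7  [load 30/30]
  14 → shelf 8  [load 29/30]
  13 → shelf 6  [load 30/30]
  9 → shelf 9 (new)  [load 9/30]
  5 → shelf 4  [load 30/30]
9 shelves opened.

9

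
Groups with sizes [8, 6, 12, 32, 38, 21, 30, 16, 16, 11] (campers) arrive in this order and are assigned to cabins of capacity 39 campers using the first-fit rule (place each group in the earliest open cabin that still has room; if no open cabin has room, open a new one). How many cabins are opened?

  8 → cabin 1 (new)  [load 8/39]
  6 → cabin 1  [load 14/39]
  12 → cabin 1  [load 26/39]
  32 → cabin 2 (new)  [load 32/39]
  38 → cabin 3 (new)  [load 38/39]
  21 → cabin 4 (new)  [load 21/39]
  30 → cabin 5 (new)  [load 30/39]
  16 → cabin 4  [load 37/39]
  16 → cabin 6 (new)  [load 16/39]
  11 → cabin 1  [load 37/39]
6 cabins opened.

6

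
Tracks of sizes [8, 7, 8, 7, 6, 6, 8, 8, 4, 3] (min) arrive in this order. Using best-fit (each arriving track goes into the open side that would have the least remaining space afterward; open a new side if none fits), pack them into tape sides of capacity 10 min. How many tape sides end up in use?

8

  8 → side 1 (new)  [load 8/10]
  7 → side 2 (new)  [load 7/10]
  8 → side 3 (new)  [load 8/10]
  7 → side 4 (new)  [load 7/10]
  6 → side 5 (new)  [load 6/10]
  6 → side 6 (new)  [load 6/10]
  8 → side 7 (new)  [load 8/10]
  8 → side 8 (new)  [load 8/10]
  4 → side 5  [load 10/10]
  3 → side 2  [load 10/10]
8 tape sides opened.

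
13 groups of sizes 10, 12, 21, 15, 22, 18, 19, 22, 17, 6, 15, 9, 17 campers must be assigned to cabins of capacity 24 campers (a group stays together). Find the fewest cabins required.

10

Total = 22 + 22 + 21 + 19 + 18 + 17 + 17 + 15 + 15 + 12 + 10 + 9 + 6 = 203 campers.
Lower bound: ⌈203/24⌉ = 9 cabins.
A packing using 10 cabins:
  cabin 1: 22 = 22
  cabin 2: 22 = 22
  cabin 3: 21 = 21
  cabin 4: 19 = 19
  cabin 5: 18 + 6 = 24
  cabin 6: 17 = 17
  cabin 7: 17 = 17
  cabin 8: 15 + 9 = 24
  cabin 9: 15 = 15
  cabin 10: 12 + 10 = 22
No arrangement into 9 cabins stays within capacity, so 10 is optimal.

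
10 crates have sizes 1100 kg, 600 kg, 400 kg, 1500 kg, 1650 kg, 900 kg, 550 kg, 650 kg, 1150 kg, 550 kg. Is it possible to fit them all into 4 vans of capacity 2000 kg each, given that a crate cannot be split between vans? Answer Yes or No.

No

Total = 9050 kg; ⌈9050/2000⌉ = 5.
At least 5 vans are required, but only 4 are allowed.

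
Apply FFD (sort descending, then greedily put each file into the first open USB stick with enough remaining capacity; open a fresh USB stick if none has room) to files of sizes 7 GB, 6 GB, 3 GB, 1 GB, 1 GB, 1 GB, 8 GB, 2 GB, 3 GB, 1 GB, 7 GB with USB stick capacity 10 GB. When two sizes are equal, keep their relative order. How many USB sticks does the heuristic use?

Sorted descending: 8, 7, 7, 6, 3, 3, 2, 1, 1, 1, 1.
  8 → USB stick 1 (new)  [load 8/10]
  7 → USB stick 2 (new)  [load 7/10]
  7 → USB stick 3 (new)  [load 7/10]
  6 → USB stick 4 (new)  [load 6/10]
  3 → USB stick 2  [load 10/10]
  3 → USB stick 3  [load 10/10]
  2 → USB stick 1  [load 10/10]
  1 → USB stick 4  [load 7/10]
  1 → USB stick 4  [load 8/10]
  1 → USB stick 4  [load 9/10]
  1 → USB stick 4  [load 10/10]
4 USB sticks opened.

4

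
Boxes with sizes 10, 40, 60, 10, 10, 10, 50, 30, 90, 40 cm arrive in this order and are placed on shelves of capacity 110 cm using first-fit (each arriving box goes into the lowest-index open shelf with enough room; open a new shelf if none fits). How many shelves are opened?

  10 → shelf 1 (new)  [load 10/110]
  40 → shelf 1  [load 50/110]
  60 → shelf 1  [load 110/110]
  10 → shelf 2 (new)  [load 10/110]
  10 → shelf 2  [load 20/110]
  10 → shelf 2  [load 30/110]
  50 → shelf 2  [load 80/110]
  30 → shelf 2  [load 110/110]
  90 → shelf 3 (new)  [load 90/110]
  40 → shelf 4 (new)  [load 40/110]
4 shelves opened.

4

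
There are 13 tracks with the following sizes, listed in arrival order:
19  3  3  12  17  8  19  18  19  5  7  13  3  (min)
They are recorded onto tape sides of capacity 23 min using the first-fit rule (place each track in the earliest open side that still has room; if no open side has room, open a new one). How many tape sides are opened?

  19 → side 1 (new)  [load 19/23]
  3 → side 1  [load 22/23]
  3 → side 2 (new)  [load 3/23]
  12 → side 2  [load 15/23]
  17 → side 3 (new)  [load 17/23]
  8 → side 2  [load 23/23]
  19 → side 4 (new)  [load 19/23]
  18 → side 5 (new)  [load 18/23]
  19 → side 6 (new)  [load 19/23]
  5 → side 3  [load 22/23]
  7 → side 7 (new)  [load 7/23]
  13 → side 7  [load 20/23]
  3 → side 4  [load 22/23]
7 tape sides opened.

7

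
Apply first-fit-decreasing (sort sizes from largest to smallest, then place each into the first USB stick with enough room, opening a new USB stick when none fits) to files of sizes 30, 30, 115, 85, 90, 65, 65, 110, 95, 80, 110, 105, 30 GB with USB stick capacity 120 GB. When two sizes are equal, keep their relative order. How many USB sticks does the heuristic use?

10

Sorted descending: 115, 110, 110, 105, 95, 90, 85, 80, 65, 65, 30, 30, 30.
  115 → USB stick 1 (new)  [load 115/120]
  110 → USB stick 2 (new)  [load 110/120]
  110 → USB stick 3 (new)  [load 110/120]
  105 → USB stick 4 (new)  [load 105/120]
  95 → USB stick 5 (new)  [load 95/120]
  90 → USB stick 6 (new)  [load 90/120]
  85 → USB stick 7 (new)  [load 85/120]
  80 → USB stick 8 (new)  [load 80/120]
  65 → USB stick 9 (new)  [load 65/120]
  65 → USB stick 10 (new)  [load 65/120]
  30 → USB stick 6  [load 120/120]
  30 → USB stick 7  [load 115/120]
  30 → USB stick 8  [load 110/120]
10 USB sticks opened.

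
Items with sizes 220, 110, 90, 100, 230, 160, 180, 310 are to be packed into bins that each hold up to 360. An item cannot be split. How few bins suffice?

5

Total = 310 + 230 + 220 + 180 + 160 + 110 + 100 + 90 = 1400.
Lower bound: ⌈1400/360⌉ = 4 bins.
A packing using 5 bins:
  bin 1: 310 = 310
  bin 2: 230 + 110 = 340
  bin 3: 220 + 100 = 320
  bin 4: 180 + 160 = 340
  bin 5: 90 = 90
No arrangement into 4 bins stays within capacity, so 5 is optimal.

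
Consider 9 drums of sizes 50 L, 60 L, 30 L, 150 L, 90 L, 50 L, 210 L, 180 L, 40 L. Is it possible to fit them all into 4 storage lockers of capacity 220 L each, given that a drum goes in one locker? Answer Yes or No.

A valid assignment using 4 storage lockers:
  locker 1: 210 = 210
  locker 2: 180 + 40 = 220
  locker 3: 150 + 60 = 210
  locker 4: 90 + 50 + 50 + 30 = 220
Every load is within 220 L, so 4 storage lockers suffice.

Yes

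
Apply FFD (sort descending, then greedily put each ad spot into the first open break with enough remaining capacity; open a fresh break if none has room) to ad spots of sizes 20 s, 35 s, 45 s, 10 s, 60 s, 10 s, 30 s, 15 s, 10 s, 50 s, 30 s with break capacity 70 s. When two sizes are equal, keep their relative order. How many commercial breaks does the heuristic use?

Sorted descending: 60, 50, 45, 35, 30, 30, 20, 15, 10, 10, 10.
  60 → break 1 (new)  [load 60/70]
  50 → break 2 (new)  [load 50/70]
  45 → break 3 (new)  [load 45/70]
  35 → break 4 (new)  [load 35/70]
  30 → break 4  [load 65/70]
  30 → break 5 (new)  [load 30/70]
  20 → break 2  [load 70/70]
  15 → break 3  [load 60/70]
  10 → break 1  [load 70/70]
  10 → break 3  [load 70/70]
  10 → break 5  [load 40/70]
5 commercial breaks opened.

5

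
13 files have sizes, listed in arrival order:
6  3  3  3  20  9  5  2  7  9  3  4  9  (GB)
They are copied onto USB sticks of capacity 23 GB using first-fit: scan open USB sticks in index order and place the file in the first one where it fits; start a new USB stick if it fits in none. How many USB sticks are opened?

4

  6 → USB stick 1 (new)  [load 6/23]
  3 → USB stick 1  [load 9/23]
  3 → USB stick 1  [load 12/23]
  3 → USB stick 1  [load 15/23]
  20 → USB stick 2 (new)  [load 20/23]
  9 → USB stick 3 (new)  [load 9/23]
  5 → USB stick 1  [load 20/23]
  2 → USB stick 1  [load 22/23]
  7 → USB stick 3  [load 16/23]
  9 → USB stick 4 (new)  [load 9/23]
  3 → USB stick 2  [load 23/23]
  4 → USB stick 3  [load 20/23]
  9 → USB stick 4  [load 18/23]
4 USB sticks opened.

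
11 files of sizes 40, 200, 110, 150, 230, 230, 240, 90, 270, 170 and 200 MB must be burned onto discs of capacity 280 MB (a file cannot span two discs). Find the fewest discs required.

Total = 270 + 240 + 230 + 230 + 200 + 200 + 170 + 150 + 110 + 90 + 40 = 1930 MB.
Lower bound: ⌈1930/280⌉ = 7 discs.
Also, 8 files each exceed 140 MB, and no two of those can share a disc, so at least 8 discs are needed.
A packing using 8 discs:
  disc 1: 270 = 270
  disc 2: 240 + 40 = 280
  disc 3: 230 = 230
  disc 4: 230 = 230
  disc 5: 200 = 200
  disc 6: 200 = 200
  disc 7: 170 + 110 = 280
  disc 8: 150 + 90 = 240
This matches the lower bound, so 8 is optimal.

8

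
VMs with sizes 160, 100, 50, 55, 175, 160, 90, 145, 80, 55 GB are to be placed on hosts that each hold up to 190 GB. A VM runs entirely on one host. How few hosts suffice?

7

Total = 175 + 160 + 160 + 145 + 100 + 90 + 80 + 55 + 55 + 50 = 1070 GB.
Lower bound: ⌈1070/190⌉ = 6 hosts.
A packing using 7 hosts:
  host 1: 175 = 175
  host 2: 160 = 160
  host 3: 160 = 160
  host 4: 145 = 145
  host 5: 100 + 90 = 190
  host 6: 80 + 55 + 55 = 190
  host 7: 50 = 50
No arrangement into 6 hosts stays within capacity, so 7 is optimal.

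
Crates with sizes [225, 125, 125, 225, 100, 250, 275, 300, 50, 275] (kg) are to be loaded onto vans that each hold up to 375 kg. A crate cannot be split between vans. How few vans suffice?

6

Total = 300 + 275 + 275 + 250 + 225 + 225 + 125 + 125 + 100 + 50 = 1950 kg.
Lower bound: ⌈1950/375⌉ = 6 vans.
A packing using 6 vans:
  van 1: 300 + 50 = 350
  van 2: 275 + 100 = 375
  van 3: 275 = 275
  van 4: 250 + 125 = 375
  van 5: 225 + 125 = 350
  van 6: 225 = 225
This matches the lower bound, so 6 is optimal.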